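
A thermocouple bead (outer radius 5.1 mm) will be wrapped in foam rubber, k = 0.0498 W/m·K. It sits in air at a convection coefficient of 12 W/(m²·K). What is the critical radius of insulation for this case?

For a sphere r_cr = 2k/h = 2×0.0498/12
r_cr = 8.3 mm; since the bare radius (5.1 mm) is below r_cr, adding a thin layer of insulation will *increase* heat loss.

r_cr ≈ 8.3 mm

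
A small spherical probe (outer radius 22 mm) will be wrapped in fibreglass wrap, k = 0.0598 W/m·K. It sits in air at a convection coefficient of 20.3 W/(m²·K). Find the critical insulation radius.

r_cr ≈ 5.89 mm

For a sphere r_cr = 2k/h = 2×0.0598/20.3
r_cr = 5.89 mm; since the bare radius (22 mm) is above r_cr, any added insulation will reduce heat loss.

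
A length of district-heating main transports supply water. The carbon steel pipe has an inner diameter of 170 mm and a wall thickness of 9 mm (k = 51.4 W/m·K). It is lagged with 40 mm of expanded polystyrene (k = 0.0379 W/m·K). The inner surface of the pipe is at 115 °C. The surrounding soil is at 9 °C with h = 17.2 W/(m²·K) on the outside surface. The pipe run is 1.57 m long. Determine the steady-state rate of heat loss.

Treating each annulus and film as a series resistance:
R_carbon steel pipe wall = ln(94/85)/(2π×51.4×1.57) = 1.985×10^-4 K/W
R_expanded polystyrene = ln(134/94)/(2π×0.0379×1.57) = 0.9483 K/W
R_outer film = 1/(h_o·2πr_oL) = 1/(17.2×2π×0.134×1.57) = 0.04398 K/W
R_total = 0.9925 K/W
Q = ΔT/R_total = 106/0.9925

Q ≈ 107 W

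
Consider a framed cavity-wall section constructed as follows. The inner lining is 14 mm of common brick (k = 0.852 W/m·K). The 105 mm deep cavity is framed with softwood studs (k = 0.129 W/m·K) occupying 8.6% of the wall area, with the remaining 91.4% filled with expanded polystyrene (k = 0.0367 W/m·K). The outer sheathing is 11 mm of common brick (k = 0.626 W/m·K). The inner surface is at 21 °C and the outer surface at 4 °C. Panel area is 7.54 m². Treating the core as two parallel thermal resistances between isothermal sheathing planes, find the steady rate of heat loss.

Q ≈ 53.7 W

Sheathing layers in series; stud and cavity paths in parallel between them.
R_inner = 0.014/(0.852×7.54) = 0.002179 K/W
R_stud  = 0.105/(0.129×0.086×7.54) = 1.255 K/W
R_cav   = 0.105/(0.0367×0.914×7.54) = 0.4152 K/W
1/R_core = 1/R_stud + 1/R_cav → R_core = 0.312 K/W
R_outer = 0.011/(0.626×7.54) = 0.00233 K/W
R_total = 0.3165 K/W
Q = ΔT/R_total = 17/0.3165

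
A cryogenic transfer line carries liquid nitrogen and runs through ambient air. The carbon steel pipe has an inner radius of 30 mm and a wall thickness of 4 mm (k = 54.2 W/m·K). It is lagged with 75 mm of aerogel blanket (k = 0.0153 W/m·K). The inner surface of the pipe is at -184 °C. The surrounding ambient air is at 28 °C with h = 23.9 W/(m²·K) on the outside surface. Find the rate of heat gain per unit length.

For a radial system each layer contributes R = ln(r_out/r_in)/(2πkL); films add R = 1/(hA).
R_carbon steel pipe wall = ln(34/30)/(2π×54.2×1) = 3.675×10^-4 K/W
R_aerogel blanket = ln(109/34)/(2π×0.0153×1) = 12.12 K/W
R_outer film = 1/(h_o·2πr_oL) = 1/(23.9×2π×0.109×1) = 0.06109 K/W
R_total = 12.18 K/W
Q = ΔT/R_total = 212/12.18

q′ ≈ 17.4 W/m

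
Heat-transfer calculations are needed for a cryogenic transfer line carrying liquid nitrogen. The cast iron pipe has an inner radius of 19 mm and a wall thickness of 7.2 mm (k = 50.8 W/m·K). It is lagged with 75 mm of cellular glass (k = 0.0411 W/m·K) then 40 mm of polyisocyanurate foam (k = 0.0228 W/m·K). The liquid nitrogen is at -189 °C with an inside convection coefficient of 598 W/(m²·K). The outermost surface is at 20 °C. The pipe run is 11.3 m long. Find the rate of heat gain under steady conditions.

Radial resistances (cylindrical: R_cond = ln(r_o/r_i)/(2πkL), R_conv = 1/(h·2πrL)):
R_inner film = 1/(h_i·2πr₁L) = 1/(598×2π×0.019×11.3) = 0.00124 K/W
R_cast iron pipe wall = ln(26.2/19)/(2π×50.8×11.3) = 8.909×10^-5 K/W
R_cellular glass = ln(101.2/26.2)/(2π×0.0411×11.3) = 0.4631 K/W
R_polyisocyanurate foam = ln(141.2/101.2)/(2π×0.0228×11.3) = 0.2058 K/W
R_total = 0.6702 K/W
Q = ΔT/R_total = 209/0.6702

Q ≈ 312 W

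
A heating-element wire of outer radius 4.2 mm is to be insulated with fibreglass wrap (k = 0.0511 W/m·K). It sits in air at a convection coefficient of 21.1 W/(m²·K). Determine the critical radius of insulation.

r_cr ≈ 2.42 mm

For a cylinder r_cr = k/h = 0.0511/21.1
r_cr = 2.42 mm; since the bare radius (4.2 mm) is above r_cr, any added insulation will reduce heat loss.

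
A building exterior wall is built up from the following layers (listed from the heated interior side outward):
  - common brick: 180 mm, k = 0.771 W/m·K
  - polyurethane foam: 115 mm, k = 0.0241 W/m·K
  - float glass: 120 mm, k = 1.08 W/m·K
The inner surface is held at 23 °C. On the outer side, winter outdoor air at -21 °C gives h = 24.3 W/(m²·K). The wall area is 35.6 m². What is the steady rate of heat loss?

Thermal resistances in series:
R_common brick = L/(kA) = 0.18/(0.771×35.6) = 0.006558 K/W
R_polyurethane foam = L/(kA) = 0.115/(0.0241×35.6) = 0.134 K/W
R_float glass = L/(kA) = 0.12/(1.08×35.6) = 0.003121 K/W
R_outer film = 1/(h_o·A) = 1/(24.3×35.6) = 0.001156 K/W
R_total = 0.1449 K/W
Q = ΔT / R_total = 44 / 0.1449

Q ≈ 304 W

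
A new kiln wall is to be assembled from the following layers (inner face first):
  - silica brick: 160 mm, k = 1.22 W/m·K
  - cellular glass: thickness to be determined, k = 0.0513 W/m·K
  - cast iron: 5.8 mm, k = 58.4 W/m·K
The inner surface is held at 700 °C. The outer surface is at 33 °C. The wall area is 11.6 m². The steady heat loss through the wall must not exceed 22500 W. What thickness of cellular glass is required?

Series thermal resistances:
R_silica brick = L/(kA) = 0.16/(1.22×11.6) = 0.01131 K/W
R_cast iron = L/(kA) = 0.0058/(58.4×11.6) = 8.562×10^-6 K/W
Sum of the known resistances R_other = 0.01131 K/W
Required total resistance R_tot = ΔT/Q_allow = 667/22500 = 0.02964 K/W
R_cellular glass = R_tot − R_other = 0.01833 K/W
L = R·k·A = 0.01833×0.0513×11.6

L ≈ 10.9 mm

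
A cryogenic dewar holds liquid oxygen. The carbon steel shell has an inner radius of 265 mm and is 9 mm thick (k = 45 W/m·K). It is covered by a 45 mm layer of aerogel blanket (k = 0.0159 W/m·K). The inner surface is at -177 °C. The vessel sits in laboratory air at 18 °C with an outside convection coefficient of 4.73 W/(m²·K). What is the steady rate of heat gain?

Q ≈ 71.1 W

Spherical conduction: R = (1/r_in − 1/r_out)/(4πk) per layer; series-sum.
R_carbon steel shell = (1/0.265 − 1/0.274)/(4π×45) = 2.192×10^-4 K/W
R_aerogel blanket = (1/0.274 − 1/0.319)/(4π×0.0159) = 2.577 K/W
R_outer film = 1/(h·4πr_o²) = 1/(4.73×4π×0.319²) = 0.1653 K/W
R_total = 2.742 K/W
Q = ΔT/R_total = 195/2.742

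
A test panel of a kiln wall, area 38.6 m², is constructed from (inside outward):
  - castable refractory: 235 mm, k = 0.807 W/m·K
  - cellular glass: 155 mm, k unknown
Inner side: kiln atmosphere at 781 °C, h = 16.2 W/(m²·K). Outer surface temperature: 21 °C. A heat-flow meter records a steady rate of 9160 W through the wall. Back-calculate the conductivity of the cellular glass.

k ≈ 0.0544 W/(m·K)

Series thermal resistances:
R_inner film = 1/(h_i·A) = 1/(16.2×38.6) = 0.001599 K/W
R_castable refractory = L/(kA) = 0.235/(0.807×38.6) = 0.007544 K/W
Sum of known resistances R_other = 0.009143 K/W
Total R = ΔT/Q = 760/9160 = 0.08297 K/W
R_cellular glass = R_total − R_other = 0.07383 K/W
k = L/(R·A) = 0.155/(0.07383×38.6)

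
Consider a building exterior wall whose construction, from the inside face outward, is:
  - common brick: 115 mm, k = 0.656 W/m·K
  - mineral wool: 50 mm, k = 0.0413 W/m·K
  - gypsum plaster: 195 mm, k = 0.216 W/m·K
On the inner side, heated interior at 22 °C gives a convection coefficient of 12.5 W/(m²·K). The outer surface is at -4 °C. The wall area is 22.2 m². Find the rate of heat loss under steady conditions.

Model the wall as resistances in series:
R_inner film = 1/(h_i·A) = 1/(12.5×22.2) = 0.003604 K/W
R_common brick = L/(kA) = 0.115/(0.656×22.2) = 0.007897 K/W
R_mineral wool = L/(kA) = 0.05/(0.0413×22.2) = 0.05453 K/W
R_gypsum plaster = L/(kA) = 0.195/(0.216×22.2) = 0.04067 K/W
R_total = 0.1067 K/W
Q = ΔT / R_total = 26 / 0.1067

Q ≈ 244 W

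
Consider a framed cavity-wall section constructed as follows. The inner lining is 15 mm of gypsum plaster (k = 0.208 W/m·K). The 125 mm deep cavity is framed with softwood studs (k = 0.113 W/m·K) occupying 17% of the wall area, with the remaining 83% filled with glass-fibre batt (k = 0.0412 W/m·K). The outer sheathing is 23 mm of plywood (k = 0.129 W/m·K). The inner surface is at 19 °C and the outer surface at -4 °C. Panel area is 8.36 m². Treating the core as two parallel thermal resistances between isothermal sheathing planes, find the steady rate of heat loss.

Sheathing layers in series; stud and cavity paths in parallel between them.
R_inner = 0.015/(0.208×8.36) = 0.008626 K/W
R_stud  = 0.125/(0.113×0.17×8.36) = 0.7784 K/W
R_cav   = 0.125/(0.0412×0.83×8.36) = 0.4372 K/W
1/R_core = 1/R_stud + 1/R_cav → R_core = 0.28 K/W
R_outer = 0.023/(0.129×8.36) = 0.02133 K/W
R_total = 0.3099 K/W
Q = ΔT/R_total = 23/0.3099

Q ≈ 74.2 W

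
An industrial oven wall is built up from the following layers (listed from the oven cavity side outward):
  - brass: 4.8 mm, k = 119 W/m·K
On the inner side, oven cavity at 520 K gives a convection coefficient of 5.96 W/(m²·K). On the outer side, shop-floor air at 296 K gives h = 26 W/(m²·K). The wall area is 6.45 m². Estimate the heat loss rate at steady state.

Series thermal resistances:
R_inner film = 1/(h_i·A) = 1/(5.96×6.45) = 0.02601 K/W
R_brass = L/(kA) = 0.0048/(119×6.45) = 6.254×10^-6 K/W
R_outer film = 1/(h_o·A) = 1/(26×6.45) = 0.005963 K/W
R_total = 0.03198 K/W
Q = ΔT / R_total = 224 / 0.03198

Q ≈ 7000 W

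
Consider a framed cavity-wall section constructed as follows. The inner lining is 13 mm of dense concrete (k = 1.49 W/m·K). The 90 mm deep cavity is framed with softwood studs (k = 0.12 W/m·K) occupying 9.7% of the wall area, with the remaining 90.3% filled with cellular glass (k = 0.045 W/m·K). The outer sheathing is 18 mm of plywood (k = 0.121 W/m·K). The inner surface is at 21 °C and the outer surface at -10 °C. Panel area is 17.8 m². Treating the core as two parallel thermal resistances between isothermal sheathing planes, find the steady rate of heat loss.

Sheathing layers in series; stud and cavity paths in parallel between them.
R_inner = 0.013/(1.49×17.8) = 4.902×10^-4 K/W
R_stud  = 0.09/(0.12×0.097×17.8) = 0.4344 K/W
R_cav   = 0.09/(0.045×0.903×17.8) = 0.1244 K/W
1/R_core = 1/R_stud + 1/R_cav → R_core = 0.09672 K/W
R_outer = 0.018/(0.121×17.8) = 0.008357 K/W
R_total = 0.1056 K/W
Q = ΔT/R_total = 31/0.1056

Q ≈ 294 W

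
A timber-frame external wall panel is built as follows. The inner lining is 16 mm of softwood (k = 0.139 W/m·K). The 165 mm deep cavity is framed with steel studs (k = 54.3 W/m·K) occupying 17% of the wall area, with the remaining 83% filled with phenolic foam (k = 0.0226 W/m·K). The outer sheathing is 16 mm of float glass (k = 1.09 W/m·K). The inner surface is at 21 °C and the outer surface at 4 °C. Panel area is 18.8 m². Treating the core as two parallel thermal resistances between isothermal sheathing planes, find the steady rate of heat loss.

Sheathing layers in series; stud and cavity paths in parallel between them.
R_inner = 0.016/(0.139×18.8) = 0.006123 K/W
R_stud  = 0.165/(54.3×0.17×18.8) = 9.508×10^-4 K/W
R_cav   = 0.165/(0.0226×0.83×18.8) = 0.4679 K/W
1/R_core = 1/R_stud + 1/R_cav → R_core = 9.488×10^-4 K/W
R_outer = 0.016/(1.09×18.8) = 7.808×10^-4 K/W
R_total = 0.007852 K/W
Q = ΔT/R_total = 17/0.007852

Q ≈ 2160 W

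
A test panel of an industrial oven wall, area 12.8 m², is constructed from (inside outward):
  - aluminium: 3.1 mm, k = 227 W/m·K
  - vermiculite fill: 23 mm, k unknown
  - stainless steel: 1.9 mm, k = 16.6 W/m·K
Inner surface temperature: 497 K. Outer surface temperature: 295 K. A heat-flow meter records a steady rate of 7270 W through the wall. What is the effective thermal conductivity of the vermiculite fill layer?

Using the resistance-network approach (series):
R_aluminium = L/(kA) = 0.0031/(227×12.8) = 1.067×10^-6 K/W
R_stainless steel = L/(kA) = 0.0019/(16.6×12.8) = 8.942×10^-6 K/W
Sum of known resistances R_other = 1.001×10^-5 K/W
Total R = ΔT/Q = 202/7270 = 0.02779 K/W
R_vermiculite fill = R_total − R_other = 0.02778 K/W
k = L/(R·A) = 0.023/(0.02778×12.8)

k ≈ 0.0647 W/(m·K)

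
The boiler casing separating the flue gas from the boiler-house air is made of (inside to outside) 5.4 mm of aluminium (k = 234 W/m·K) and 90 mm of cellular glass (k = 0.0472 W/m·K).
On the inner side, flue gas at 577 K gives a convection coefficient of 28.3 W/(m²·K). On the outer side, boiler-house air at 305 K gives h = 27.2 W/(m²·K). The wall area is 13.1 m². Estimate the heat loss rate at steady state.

Q ≈ 1800 W

Thermal resistances in series:
R_inner film = 1/(h_i·A) = 1/(28.3×13.1) = 0.002697 K/W
R_aluminium = L/(kA) = 0.0054/(234×13.1) = 1.762×10^-6 K/W
R_cellular glass = L/(kA) = 0.09/(0.0472×13.1) = 0.1456 K/W
R_outer film = 1/(h_o·A) = 1/(27.2×13.1) = 0.002806 K/W
R_total = 0.1511 K/W
Q = ΔT / R_total = 272 / 0.1511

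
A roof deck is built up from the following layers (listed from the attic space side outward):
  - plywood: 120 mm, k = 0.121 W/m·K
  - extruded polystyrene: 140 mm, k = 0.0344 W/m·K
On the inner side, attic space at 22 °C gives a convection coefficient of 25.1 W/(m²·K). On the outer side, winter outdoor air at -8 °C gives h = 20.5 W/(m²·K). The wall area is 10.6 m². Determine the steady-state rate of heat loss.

Thermal resistances in series:
R_inner film = 1/(h_i·A) = 1/(25.1×10.6) = 0.003759 K/W
R_plywood = L/(kA) = 0.12/(0.121×10.6) = 0.09356 K/W
R_extruded polystyrene = L/(kA) = 0.14/(0.0344×10.6) = 0.3839 K/W
R_outer film = 1/(h_o·A) = 1/(20.5×10.6) = 0.004602 K/W
R_total = 0.4859 K/W
Q = ΔT / R_total = 30 / 0.4859

Q ≈ 61.7 W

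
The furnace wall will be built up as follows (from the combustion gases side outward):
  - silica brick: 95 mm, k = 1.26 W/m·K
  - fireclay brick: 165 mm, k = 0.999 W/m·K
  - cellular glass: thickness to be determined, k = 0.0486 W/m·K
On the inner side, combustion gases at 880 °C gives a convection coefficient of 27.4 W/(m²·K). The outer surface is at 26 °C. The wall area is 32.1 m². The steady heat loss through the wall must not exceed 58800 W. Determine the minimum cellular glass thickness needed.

Series thermal resistances:
R_inner film = 1/(h_i·A) = 1/(27.4×32.1) = 0.001137 K/W
R_silica brick = L/(kA) = 0.095/(1.26×32.1) = 0.002349 K/W
R_fireclay brick = L/(kA) = 0.165/(0.999×32.1) = 0.005145 K/W
Sum of the known resistances R_other = 0.008631 K/W
Required total resistance R_tot = ΔT/Q_allow = 854/58800 = 0.01452 K/W
R_cellular glass = R_tot − R_other = 0.005893 K/W
L = R·k·A = 0.005893×0.0486×32.1

L ≈ 9.19 mm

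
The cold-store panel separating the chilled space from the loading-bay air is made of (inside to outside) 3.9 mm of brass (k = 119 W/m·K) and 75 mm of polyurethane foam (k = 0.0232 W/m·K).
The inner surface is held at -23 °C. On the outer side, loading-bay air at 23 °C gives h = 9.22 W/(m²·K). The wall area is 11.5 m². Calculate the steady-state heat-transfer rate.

Treating each layer as a thermal resistance in series:
R_brass = L/(kA) = 0.0039/(119×11.5) = 2.85×10^-6 K/W
R_polyurethane foam = L/(kA) = 0.075/(0.0232×11.5) = 0.2811 K/W
R_outer film = 1/(h_o·A) = 1/(9.22×11.5) = 0.009431 K/W
R_total = 0.2905 K/W
Q = ΔT / R_total = 46 / 0.2905

Q ≈ 158 W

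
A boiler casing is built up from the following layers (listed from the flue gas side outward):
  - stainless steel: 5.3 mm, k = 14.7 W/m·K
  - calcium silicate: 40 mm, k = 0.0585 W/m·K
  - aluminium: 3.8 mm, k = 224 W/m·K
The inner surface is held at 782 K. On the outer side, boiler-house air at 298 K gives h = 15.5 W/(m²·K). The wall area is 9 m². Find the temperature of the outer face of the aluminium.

T ≈ 340 K

Series thermal resistances:
R_stainless steel = L/(kA) = 0.0053/(14.7×9) = 4.006×10^-5 K/W
R_calcium silicate = L/(kA) = 0.04/(0.0585×9) = 0.07597 K/W
R_aluminium = L/(kA) = 0.0038/(224×9) = 1.885×10^-6 K/W
R_outer film = 1/(h_o·A) = 1/(15.5×9) = 0.007168 K/W
R_total = 0.08318 K/W;  Q = ΔT/R_total = 484/0.08318 = 5818 W
T_interface = T_inner − Q·ΣR(inner→interface) = 782 − 5820×0.07602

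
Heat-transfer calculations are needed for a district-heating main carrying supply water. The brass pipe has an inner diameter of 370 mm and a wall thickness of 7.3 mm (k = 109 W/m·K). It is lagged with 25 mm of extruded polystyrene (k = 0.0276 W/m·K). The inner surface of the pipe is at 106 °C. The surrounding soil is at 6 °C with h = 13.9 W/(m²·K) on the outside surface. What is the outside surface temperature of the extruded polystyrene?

T ≈ 13 °C

Radial resistances (cylindrical: R_cond = ln(r_o/r_i)/(2πkL), R_conv = 1/(h·2πrL)):
R_brass pipe wall = ln(192.3/185)/(2π×109×1) = 5.651×10^-5 K/W
R_extruded polystyrene = ln(217.3/192.3)/(2π×0.0276×1) = 0.7048 K/W
R_outer film = 1/(h_o·2πr_oL) = 1/(13.9×2π×0.2173×1) = 0.05269 K/W
R_total = 0.7575 K/W
Q = ΔT/R_total = 100/0.7575
Q = 132 W/m
T_interface = T_inner − Q·ΣR(inner→interface) = 106 − 132×0.7048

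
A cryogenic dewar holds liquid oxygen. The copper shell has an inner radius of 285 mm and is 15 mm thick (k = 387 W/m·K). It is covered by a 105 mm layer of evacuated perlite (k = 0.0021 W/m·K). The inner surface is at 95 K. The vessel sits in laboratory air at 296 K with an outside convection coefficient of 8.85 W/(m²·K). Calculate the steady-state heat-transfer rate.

For a spherical shell R = (1/r₁ − 1/r₂)/(4πk); film R = 1/(h·4πr²). In series:
R_copper shell = (1/0.285 − 1/0.3)/(4π×387) = 3.607×10^-5 K/W
R_evacuated perlite = (1/0.3 − 1/0.405)/(4π×0.0021) = 32.75 K/W
R_outer film = 1/(h·4πr_o²) = 1/(8.85×4π×0.405²) = 0.05482 K/W
R_total = 32.8 K/W
Q = ΔT/R_total = 201/32.8

Q ≈ 6.13 W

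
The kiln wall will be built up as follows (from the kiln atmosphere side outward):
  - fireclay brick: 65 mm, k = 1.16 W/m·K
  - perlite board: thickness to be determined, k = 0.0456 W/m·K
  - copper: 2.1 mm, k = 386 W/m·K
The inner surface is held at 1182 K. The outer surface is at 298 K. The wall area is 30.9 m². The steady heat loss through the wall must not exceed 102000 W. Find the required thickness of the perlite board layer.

Model the wall as resistances in series:
R_fireclay brick = L/(kA) = 0.065/(1.16×30.9) = 0.001813 K/W
R_copper = L/(kA) = 0.0021/(386×30.9) = 1.761×10^-7 K/W
Sum of the known resistances R_other = 0.001814 K/W
Required total resistance R_tot = ΔT/Q_allow = 884/102000 = 0.008667 K/W
R_perlite board = R_tot − R_other = 0.006853 K/W
L = R·k·A = 0.006853×0.0456×30.9

L ≈ 9.66 mm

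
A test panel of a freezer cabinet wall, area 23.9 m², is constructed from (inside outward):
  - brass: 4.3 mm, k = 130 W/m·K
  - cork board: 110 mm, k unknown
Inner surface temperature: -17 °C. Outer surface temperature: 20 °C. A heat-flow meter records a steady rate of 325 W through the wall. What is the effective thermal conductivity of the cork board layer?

Series thermal resistances:
R_brass = L/(kA) = 0.0043/(130×23.9) = 1.384×10^-6 K/W
Sum of known resistances R_other = 1.384×10^-6 K/W
Total R = ΔT/Q = 37/325 = 0.1138 K/W
R_cork board = R_total − R_other = 0.1138 K/W
k = L/(R·A) = 0.11/(0.1138×23.9)

k ≈ 0.0404 W/(m·K)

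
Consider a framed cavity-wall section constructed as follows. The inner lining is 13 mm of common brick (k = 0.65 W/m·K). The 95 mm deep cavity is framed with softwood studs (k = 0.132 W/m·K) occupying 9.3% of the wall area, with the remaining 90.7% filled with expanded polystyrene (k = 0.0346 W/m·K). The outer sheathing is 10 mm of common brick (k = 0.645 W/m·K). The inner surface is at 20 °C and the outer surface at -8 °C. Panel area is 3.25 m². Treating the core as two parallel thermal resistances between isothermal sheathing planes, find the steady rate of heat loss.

Q ≈ 41.1 W

Sheathing layers in series; stud and cavity paths in parallel between them.
R_inner = 0.013/(0.65×3.25) = 0.006154 K/W
R_stud  = 0.095/(0.132×0.093×3.25) = 2.381 K/W
R_cav   = 0.095/(0.0346×0.907×3.25) = 0.9314 K/W
1/R_core = 1/R_stud + 1/R_cav → R_core = 0.6695 K/W
R_outer = 0.01/(0.645×3.25) = 0.00477 K/W
R_total = 0.6805 K/W
Q = ΔT/R_total = 28/0.6805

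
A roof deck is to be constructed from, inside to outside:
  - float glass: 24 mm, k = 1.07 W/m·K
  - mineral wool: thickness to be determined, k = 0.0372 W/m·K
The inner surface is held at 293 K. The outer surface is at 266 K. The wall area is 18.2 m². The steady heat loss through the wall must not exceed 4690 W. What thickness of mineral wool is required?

L ≈ 3.06 mm

Thermal resistances in series:
R_float glass = L/(kA) = 0.024/(1.07×18.2) = 0.001232 K/W
Sum of the known resistances R_other = 0.001232 K/W
Required total resistance R_tot = ΔT/Q_allow = 27/4690 = 0.005757 K/W
R_mineral wool = R_tot − R_other = 0.004525 K/W
L = R·k·A = 0.004525×0.0372×18.2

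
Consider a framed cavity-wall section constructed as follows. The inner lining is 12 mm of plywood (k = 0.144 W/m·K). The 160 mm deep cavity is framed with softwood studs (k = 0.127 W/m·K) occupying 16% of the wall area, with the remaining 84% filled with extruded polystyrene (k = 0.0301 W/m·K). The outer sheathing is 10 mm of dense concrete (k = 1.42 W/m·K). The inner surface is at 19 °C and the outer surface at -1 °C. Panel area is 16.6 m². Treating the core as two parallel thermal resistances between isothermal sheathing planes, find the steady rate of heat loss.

Q ≈ 92.3 W

Sheathing layers in series; stud and cavity paths in parallel between them.
R_inner = 0.012/(0.144×16.6) = 0.00502 K/W
R_stud  = 0.16/(0.127×0.16×16.6) = 0.4743 K/W
R_cav   = 0.16/(0.0301×0.84×16.6) = 0.3812 K/W
1/R_core = 1/R_stud + 1/R_cav → R_core = 0.2114 K/W
R_outer = 0.01/(1.42×16.6) = 4.242×10^-4 K/W
R_total = 0.2168 K/W
Q = ΔT/R_total = 20/0.2168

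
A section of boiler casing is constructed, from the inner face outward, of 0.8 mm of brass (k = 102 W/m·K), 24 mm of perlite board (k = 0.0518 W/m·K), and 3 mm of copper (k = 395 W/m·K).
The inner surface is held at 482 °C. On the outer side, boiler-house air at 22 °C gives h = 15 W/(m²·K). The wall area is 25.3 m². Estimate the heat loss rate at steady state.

Q ≈ 22000 W

Model the wall as resistances in series:
R_brass = L/(kA) = 0.0008/(102×25.3) = 3.1×10^-7 K/W
R_perlite board = L/(kA) = 0.024/(0.0518×25.3) = 0.01831 K/W
R_copper = L/(kA) = 0.003/(395×25.3) = 3.002×10^-7 K/W
R_outer film = 1/(h_o·A) = 1/(15×25.3) = 0.002635 K/W
R_total = 0.02095 K/W
Q = ΔT / R_total = 460 / 0.02095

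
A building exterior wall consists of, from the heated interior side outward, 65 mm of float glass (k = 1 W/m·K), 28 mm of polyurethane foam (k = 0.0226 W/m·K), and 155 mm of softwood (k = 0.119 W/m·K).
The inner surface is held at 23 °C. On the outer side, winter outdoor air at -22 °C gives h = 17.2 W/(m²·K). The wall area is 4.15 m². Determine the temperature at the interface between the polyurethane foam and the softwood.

Model the wall as resistances in series:
R_float glass = L/(kA) = 0.065/(1×4.15) = 0.01566 K/W
R_polyurethane foam = L/(kA) = 0.028/(0.0226×4.15) = 0.2985 K/W
R_softwood = L/(kA) = 0.155/(0.119×4.15) = 0.3139 K/W
R_outer film = 1/(h_o·A) = 1/(17.2×4.15) = 0.01401 K/W
R_total = 0.6421 K/W;  Q = ΔT/R_total = 45/0.6421 = 70.09 W
T_interface = T_inner − Q·ΣR(inner→interface) = 23 − 70.1×0.3142

T ≈ 0.979 °C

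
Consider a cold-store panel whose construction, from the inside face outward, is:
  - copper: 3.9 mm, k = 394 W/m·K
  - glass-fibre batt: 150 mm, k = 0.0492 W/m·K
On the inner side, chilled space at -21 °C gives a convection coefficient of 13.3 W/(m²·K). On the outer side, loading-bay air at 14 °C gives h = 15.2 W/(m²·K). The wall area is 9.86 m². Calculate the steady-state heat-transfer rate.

Using the resistance-network approach (series):
R_inner film = 1/(h_i·A) = 1/(13.3×9.86) = 0.007626 K/W
R_copper = L/(kA) = 0.0039/(394×9.86) = 1.004×10^-6 K/W
R_glass-fibre batt = L/(kA) = 0.15/(0.0492×9.86) = 0.3092 K/W
R_outer film = 1/(h_o·A) = 1/(15.2×9.86) = 0.006672 K/W
R_total = 0.3235 K/W
Q = ΔT / R_total = 35 / 0.3235

Q ≈ 108 W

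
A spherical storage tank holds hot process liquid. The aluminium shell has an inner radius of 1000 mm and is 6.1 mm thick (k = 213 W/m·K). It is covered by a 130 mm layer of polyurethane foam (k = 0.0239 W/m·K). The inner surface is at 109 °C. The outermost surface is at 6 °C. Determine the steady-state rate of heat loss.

Each spherical layer contributes R = (1/r_i − 1/r_o)/(4πk):
R_aluminium shell = (1/1 − 1/1.0061)/(4π×213) = 2.265×10^-6 K/W
R_polyurethane foam = (1/1.0061 − 1/1.1361)/(4π×0.0239) = 0.3787 K/W
R_total = 0.3787 K/W
Q = ΔT/R_total = 103/0.3787

Q ≈ 272 W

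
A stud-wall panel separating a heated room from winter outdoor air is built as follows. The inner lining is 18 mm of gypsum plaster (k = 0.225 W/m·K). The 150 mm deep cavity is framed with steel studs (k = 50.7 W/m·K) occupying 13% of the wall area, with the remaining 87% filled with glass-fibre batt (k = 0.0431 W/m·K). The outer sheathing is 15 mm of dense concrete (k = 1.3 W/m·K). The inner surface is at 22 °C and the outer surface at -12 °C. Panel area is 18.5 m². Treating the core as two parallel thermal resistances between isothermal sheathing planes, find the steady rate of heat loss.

Q ≈ 5510 W

Sheathing layers in series; stud and cavity paths in parallel between them.
R_inner = 0.018/(0.225×18.5) = 0.004324 K/W
R_stud  = 0.15/(50.7×0.13×18.5) = 0.00123 K/W
R_cav   = 0.15/(0.0431×0.87×18.5) = 0.2162 K/W
1/R_core = 1/R_stud + 1/R_cav → R_core = 0.001223 K/W
R_outer = 0.015/(1.3×18.5) = 6.237×10^-4 K/W
R_total = 0.006171 K/W
Q = ΔT/R_total = 34/0.006171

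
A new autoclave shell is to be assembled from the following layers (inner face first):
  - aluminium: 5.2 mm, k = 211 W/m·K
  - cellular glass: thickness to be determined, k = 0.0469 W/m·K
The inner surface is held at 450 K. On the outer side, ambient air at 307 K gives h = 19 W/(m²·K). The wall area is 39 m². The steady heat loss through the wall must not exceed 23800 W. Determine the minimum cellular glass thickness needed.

L ≈ 8.52 mm

Model the wall as resistances in series:
R_aluminium = L/(kA) = 0.0052/(211×39) = 6.319×10^-7 K/W
R_outer film = 1/(h_o·A) = 1/(19×39) = 0.00135 K/W
Sum of the known resistances R_other = 0.00135 K/W
Required total resistance R_tot = ΔT/Q_allow = 143/23800 = 0.006008 K/W
R_cellular glass = R_tot − R_other = 0.004658 K/W
L = R·k·A = 0.004658×0.0469×39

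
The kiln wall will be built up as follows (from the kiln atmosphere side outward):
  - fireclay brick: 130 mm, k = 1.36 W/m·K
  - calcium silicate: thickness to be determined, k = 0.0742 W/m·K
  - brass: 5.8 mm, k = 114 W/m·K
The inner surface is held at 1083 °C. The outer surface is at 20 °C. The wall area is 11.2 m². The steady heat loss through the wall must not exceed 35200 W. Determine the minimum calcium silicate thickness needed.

Treating each layer as a thermal resistance in series:
R_fireclay brick = L/(kA) = 0.13/(1.36×11.2) = 0.008535 K/W
R_brass = L/(kA) = 0.0058/(114×11.2) = 4.543×10^-6 K/W
Sum of the known resistances R_other = 0.008539 K/W
Required total resistance R_tot = ΔT/Q_allow = 1063/35200 = 0.0302 K/W
R_calcium silicate = R_tot − R_other = 0.02166 K/W
L = R·k·A = 0.02166×0.0742×11.2

L ≈ 18 mm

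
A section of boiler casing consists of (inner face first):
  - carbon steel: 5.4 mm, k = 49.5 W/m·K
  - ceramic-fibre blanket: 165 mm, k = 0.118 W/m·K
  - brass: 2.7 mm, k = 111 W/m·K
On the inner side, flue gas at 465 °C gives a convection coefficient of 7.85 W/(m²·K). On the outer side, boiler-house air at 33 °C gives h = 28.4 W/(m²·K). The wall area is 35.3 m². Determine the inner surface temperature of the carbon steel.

Series thermal resistances:
R_inner film = 1/(h_i·A) = 1/(7.85×35.3) = 0.003609 K/W
R_carbon steel = L/(kA) = 0.0054/(49.5×35.3) = 3.09×10^-6 K/W
R_ceramic-fibre blanket = L/(kA) = 0.165/(0.118×35.3) = 0.03961 K/W
R_brass = L/(kA) = 0.0027/(111×35.3) = 6.891×10^-7 K/W
R_outer film = 1/(h_o·A) = 1/(28.4×35.3) = 9.975×10^-4 K/W
R_total = 0.04422 K/W;  Q = ΔT/R_total = 432/0.04422 = 9769 W
T_interface = T_inner − Q·ΣR(inner→interface) = 465 − 9770×0.003609

T ≈ 430 °C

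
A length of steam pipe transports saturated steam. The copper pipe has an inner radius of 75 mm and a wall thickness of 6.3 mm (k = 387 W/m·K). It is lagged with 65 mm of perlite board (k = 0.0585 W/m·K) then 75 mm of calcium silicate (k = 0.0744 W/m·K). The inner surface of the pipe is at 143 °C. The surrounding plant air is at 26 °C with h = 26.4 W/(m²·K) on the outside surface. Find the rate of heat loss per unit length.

q′ ≈ 46.6 W/m

Cylindrical conduction, so R = ln(r₂/r₁)/(2πkL) per layer, in series:
R_copper pipe wall = ln(81.3/75)/(2π×387×1) = 3.317×10^-5 K/W
R_perlite board = ln(146.3/81.3)/(2π×0.0585×1) = 1.598 K/W
R_calcium silicate = ln(221.3/146.3)/(2π×0.0744×1) = 0.8853 K/W
R_outer film = 1/(h_o·2πr_oL) = 1/(26.4×2π×0.2213×1) = 0.02724 K/W
R_total = 2.511 K/W
Q = ΔT/R_total = 117/2.511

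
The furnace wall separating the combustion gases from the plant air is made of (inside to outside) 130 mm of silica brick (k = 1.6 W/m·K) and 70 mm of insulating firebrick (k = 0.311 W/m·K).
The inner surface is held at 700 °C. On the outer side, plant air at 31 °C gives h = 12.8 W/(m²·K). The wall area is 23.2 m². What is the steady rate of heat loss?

Treating each layer as a thermal resistance in series:
R_silica brick = L/(kA) = 0.13/(1.6×23.2) = 0.003502 K/W
R_insulating firebrick = L/(kA) = 0.07/(0.311×23.2) = 0.009702 K/W
R_outer film = 1/(h_o·A) = 1/(12.8×23.2) = 0.003367 K/W
R_total = 0.01657 K/W
Q = ΔT / R_total = 669 / 0.01657

Q ≈ 40400 W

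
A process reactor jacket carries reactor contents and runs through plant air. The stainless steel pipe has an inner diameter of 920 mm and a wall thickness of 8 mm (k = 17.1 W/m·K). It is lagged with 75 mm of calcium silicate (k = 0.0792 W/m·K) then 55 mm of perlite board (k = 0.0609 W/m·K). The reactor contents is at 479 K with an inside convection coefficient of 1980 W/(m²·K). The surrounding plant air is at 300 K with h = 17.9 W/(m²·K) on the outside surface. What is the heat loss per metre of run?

q′ ≈ 316 W/m

Cylindrical conduction, so R = ln(r₂/r₁)/(2πkL) per layer, in series:
R_inner film = 1/(h_i·2πr₁L) = 1/(1980×2π×0.46×1) = 1.747×10^-4 K/W
R_stainless steel pipe wall = ln(468/460)/(2π×17.1×1) = 1.605×10^-4 K/W
R_calcium silicate = ln(543/468)/(2π×0.0792×1) = 0.2987 K/W
R_perlite board = ln(598/543)/(2π×0.0609×1) = 0.2521 K/W
R_outer film = 1/(h_o·2πr_oL) = 1/(17.9×2π×0.598×1) = 0.01487 K/W
R_total = 0.566 K/W
Q = ΔT/R_total = 179/0.566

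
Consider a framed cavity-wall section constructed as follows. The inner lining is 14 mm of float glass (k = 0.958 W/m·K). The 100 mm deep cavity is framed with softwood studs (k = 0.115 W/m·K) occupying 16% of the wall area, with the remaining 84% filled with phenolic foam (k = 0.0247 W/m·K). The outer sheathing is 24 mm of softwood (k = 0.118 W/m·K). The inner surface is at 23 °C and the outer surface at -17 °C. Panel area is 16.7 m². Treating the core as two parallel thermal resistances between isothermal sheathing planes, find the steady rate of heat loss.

Sheathing layers in series; stud and cavity paths in parallel between them.
R_inner = 0.014/(0.958×16.7) = 8.751×10^-4 K/W
R_stud  = 0.1/(0.115×0.16×16.7) = 0.3254 K/W
R_cav   = 0.1/(0.0247×0.84×16.7) = 0.2886 K/W
1/R_core = 1/R_stud + 1/R_cav → R_core = 0.153 K/W
R_outer = 0.024/(0.118×16.7) = 0.01218 K/W
R_total = 0.166 K/W
Q = ΔT/R_total = 40/0.166

Q ≈ 241 W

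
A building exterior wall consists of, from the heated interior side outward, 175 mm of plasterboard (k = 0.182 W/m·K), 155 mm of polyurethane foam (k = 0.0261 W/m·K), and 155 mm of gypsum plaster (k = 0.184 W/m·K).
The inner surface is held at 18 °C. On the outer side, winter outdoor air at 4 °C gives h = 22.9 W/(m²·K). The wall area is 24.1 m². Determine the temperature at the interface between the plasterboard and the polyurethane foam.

Series thermal resistances:
R_plasterboard = L/(kA) = 0.175/(0.182×24.1) = 0.0399 K/W
R_polyurethane foam = L/(kA) = 0.155/(0.0261×24.1) = 0.2464 K/W
R_gypsum plaster = L/(kA) = 0.155/(0.184×24.1) = 0.03495 K/W
R_outer film = 1/(h_o·A) = 1/(22.9×24.1) = 0.001812 K/W
R_total = 0.3231 K/W;  Q = ΔT/R_total = 14/0.3231 = 43.33 W
T_interface = T_inner − Q·ΣR(inner→interface) = 18 − 43.3×0.0399

T ≈ 16.3 °C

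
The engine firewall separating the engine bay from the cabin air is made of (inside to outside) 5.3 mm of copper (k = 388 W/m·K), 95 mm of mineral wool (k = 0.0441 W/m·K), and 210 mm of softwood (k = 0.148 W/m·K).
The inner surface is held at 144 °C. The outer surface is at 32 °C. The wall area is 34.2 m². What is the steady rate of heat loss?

Q ≈ 1070 W

Thermal resistances in series:
R_copper = L/(kA) = 0.0053/(388×34.2) = 3.994×10^-7 K/W
R_mineral wool = L/(kA) = 0.095/(0.0441×34.2) = 0.06299 K/W
R_softwood = L/(kA) = 0.21/(0.148×34.2) = 0.04149 K/W
R_total = 0.1045 K/W
Q = ΔT / R_total = 112 / 0.1045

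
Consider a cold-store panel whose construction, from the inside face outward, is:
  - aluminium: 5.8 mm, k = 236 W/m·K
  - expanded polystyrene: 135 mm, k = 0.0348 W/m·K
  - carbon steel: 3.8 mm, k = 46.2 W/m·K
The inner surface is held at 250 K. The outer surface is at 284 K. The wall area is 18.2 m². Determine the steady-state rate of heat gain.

Q ≈ 160 W

Treating each layer as a thermal resistance in series:
R_aluminium = L/(kA) = 0.0058/(236×18.2) = 1.35×10^-6 K/W
R_expanded polystyrene = L/(kA) = 0.135/(0.0348×18.2) = 0.2131 K/W
R_carbon steel = L/(kA) = 0.0038/(46.2×18.2) = 4.519×10^-6 K/W
R_total = 0.2132 K/W
Q = ΔT / R_total = 34 / 0.2132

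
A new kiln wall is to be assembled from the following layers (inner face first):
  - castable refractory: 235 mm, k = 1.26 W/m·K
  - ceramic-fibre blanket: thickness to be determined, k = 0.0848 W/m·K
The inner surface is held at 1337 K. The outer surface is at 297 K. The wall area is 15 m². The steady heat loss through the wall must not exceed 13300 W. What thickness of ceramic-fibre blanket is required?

Treating each layer as a thermal resistance in series:
R_castable refractory = L/(kA) = 0.235/(1.26×15) = 0.01243 K/W
Sum of the known resistances R_other = 0.01243 K/W
Required total resistance R_tot = ΔT/Q_allow = 1040/13300 = 0.0782 K/W
R_ceramic-fibre blanket = R_tot − R_other = 0.06576 K/W
L = R·k·A = 0.06576×0.0848×15

L ≈ 83.6 mm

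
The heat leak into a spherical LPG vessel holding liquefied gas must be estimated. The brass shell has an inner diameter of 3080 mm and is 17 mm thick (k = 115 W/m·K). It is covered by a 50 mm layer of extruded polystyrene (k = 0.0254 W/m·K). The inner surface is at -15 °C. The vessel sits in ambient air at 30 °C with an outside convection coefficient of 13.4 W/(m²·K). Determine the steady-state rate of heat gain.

Q ≈ 693 W

For a spherical shell R = (1/r₁ − 1/r₂)/(4πk); film R = 1/(h·4πr²). In series:
R_brass shell = (1/1.54 − 1/1.557)/(4π×115) = 4.906×10^-6 K/W
R_extruded polystyrene = (1/1.557 − 1/1.607)/(4π×0.0254) = 0.06261 K/W
R_outer film = 1/(h·4πr_o²) = 1/(13.4×4π×1.607²) = 0.0023 K/W
R_total = 0.06491 K/W
Q = ΔT/R_total = 45/0.06491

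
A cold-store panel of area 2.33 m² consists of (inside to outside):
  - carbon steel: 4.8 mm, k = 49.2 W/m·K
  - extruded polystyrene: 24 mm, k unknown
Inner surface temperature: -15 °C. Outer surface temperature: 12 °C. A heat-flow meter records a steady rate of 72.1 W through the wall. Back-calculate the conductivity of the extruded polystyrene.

Using the resistance-network approach (series):
R_carbon steel = L/(kA) = 0.0048/(49.2×2.33) = 4.187×10^-5 K/W
Sum of known resistances R_other = 4.187×10^-5 K/W
Total R = ΔT/Q = 27/72.1 = 0.3745 K/W
R_extruded polystyrene = R_total − R_other = 0.3744 K/W
k = L/(R·A) = 0.024/(0.3744×2.33)

k ≈ 0.0275 W/(m·K)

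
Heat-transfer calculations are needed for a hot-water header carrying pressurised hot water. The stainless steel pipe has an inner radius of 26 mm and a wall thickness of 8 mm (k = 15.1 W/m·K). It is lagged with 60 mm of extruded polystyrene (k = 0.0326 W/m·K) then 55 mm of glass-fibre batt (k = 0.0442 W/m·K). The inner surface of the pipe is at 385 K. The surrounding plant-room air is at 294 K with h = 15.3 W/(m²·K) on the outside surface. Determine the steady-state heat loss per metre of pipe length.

q′ ≈ 13.6 W/m

Treating each annulus and film as a series resistance:
R_stainless steel pipe wall = ln(34/26)/(2π×15.1×1) = 0.002828 K/W
R_extruded polystyrene = ln(94/34)/(2π×0.0326×1) = 4.965 K/W
R_glass-fibre batt = ln(149/94)/(2π×0.0442×1) = 1.659 K/W
R_outer film = 1/(h_o·2πr_oL) = 1/(15.3×2π×0.149×1) = 0.06981 K/W
R_total = 6.696 K/W
Q = ΔT/R_total = 91/6.696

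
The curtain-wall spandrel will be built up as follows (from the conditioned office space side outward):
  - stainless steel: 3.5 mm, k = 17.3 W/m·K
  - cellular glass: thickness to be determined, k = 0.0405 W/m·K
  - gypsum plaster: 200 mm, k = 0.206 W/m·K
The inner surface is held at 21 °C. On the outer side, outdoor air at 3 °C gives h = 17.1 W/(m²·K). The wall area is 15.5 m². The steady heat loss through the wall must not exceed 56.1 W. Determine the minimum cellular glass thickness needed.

L ≈ 160 mm

Series thermal resistances:
R_stainless steel = L/(kA) = 0.0035/(17.3×15.5) = 1.305×10^-5 K/W
R_gypsum plaster = L/(kA) = 0.2/(0.206×15.5) = 0.06264 K/W
R_outer film = 1/(h_o·A) = 1/(17.1×15.5) = 0.003773 K/W
Sum of the known resistances R_other = 0.06642 K/W
Required total resistance R_tot = ΔT/Q_allow = 18/56.1 = 0.3209 K/W
R_cellular glass = R_tot − R_other = 0.2544 K/W
L = R·k·A = 0.2544×0.0405×15.5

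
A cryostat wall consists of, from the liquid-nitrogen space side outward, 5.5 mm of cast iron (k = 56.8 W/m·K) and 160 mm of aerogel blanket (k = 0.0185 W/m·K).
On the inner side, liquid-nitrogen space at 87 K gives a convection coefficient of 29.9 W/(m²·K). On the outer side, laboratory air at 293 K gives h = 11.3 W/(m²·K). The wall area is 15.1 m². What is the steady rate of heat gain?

Q ≈ 355 W

Series thermal resistances:
R_inner film = 1/(h_i·A) = 1/(29.9×15.1) = 0.002215 K/W
R_cast iron = L/(kA) = 0.0055/(56.8×15.1) = 6.413×10^-6 K/W
R_aerogel blanket = L/(kA) = 0.16/(0.0185×15.1) = 0.5728 K/W
R_outer film = 1/(h_o·A) = 1/(11.3×15.1) = 0.005861 K/W
R_total = 0.5808 K/W
Q = ΔT / R_total = 206 / 0.5808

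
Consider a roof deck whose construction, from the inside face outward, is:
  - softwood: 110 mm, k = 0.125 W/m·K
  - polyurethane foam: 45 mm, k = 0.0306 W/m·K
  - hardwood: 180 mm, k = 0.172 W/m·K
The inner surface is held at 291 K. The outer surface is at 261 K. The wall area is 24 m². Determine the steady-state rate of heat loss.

Q ≈ 212 W

Thermal resistances in series:
R_softwood = L/(kA) = 0.11/(0.125×24) = 0.03667 K/W
R_polyurethane foam = L/(kA) = 0.045/(0.0306×24) = 0.06127 K/W
R_hardwood = L/(kA) = 0.18/(0.172×24) = 0.0436 K/W
R_total = 0.1415 K/W
Q = ΔT / R_total = 30 / 0.1415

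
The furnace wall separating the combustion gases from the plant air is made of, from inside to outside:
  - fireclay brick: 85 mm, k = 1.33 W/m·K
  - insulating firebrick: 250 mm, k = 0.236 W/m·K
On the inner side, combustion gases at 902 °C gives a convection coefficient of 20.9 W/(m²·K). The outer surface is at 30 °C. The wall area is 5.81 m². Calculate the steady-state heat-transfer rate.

Q ≈ 4330 W

Series thermal resistances:
R_inner film = 1/(h_i·A) = 1/(20.9×5.81) = 0.008235 K/W
R_fireclay brick = L/(kA) = 0.085/(1.33×5.81) = 0.011 K/W
R_insulating firebrick = L/(kA) = 0.25/(0.236×5.81) = 0.1823 K/W
R_total = 0.2016 K/W
Q = ΔT / R_total = 872 / 0.2016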